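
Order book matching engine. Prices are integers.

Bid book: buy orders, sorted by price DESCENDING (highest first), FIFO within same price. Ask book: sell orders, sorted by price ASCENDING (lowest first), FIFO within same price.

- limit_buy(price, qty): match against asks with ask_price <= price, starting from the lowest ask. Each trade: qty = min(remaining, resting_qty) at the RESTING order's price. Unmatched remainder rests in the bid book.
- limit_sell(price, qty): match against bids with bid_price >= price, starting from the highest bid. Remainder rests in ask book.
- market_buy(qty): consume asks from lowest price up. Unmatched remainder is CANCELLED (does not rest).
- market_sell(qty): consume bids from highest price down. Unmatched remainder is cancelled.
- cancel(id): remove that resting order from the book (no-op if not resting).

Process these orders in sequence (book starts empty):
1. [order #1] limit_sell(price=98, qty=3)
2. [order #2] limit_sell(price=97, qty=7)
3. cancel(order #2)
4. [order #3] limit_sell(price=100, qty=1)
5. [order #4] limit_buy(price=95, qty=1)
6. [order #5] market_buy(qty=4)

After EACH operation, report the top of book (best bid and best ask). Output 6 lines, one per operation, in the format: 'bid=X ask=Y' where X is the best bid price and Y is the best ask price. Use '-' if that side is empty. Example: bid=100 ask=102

After op 1 [order #1] limit_sell(price=98, qty=3): fills=none; bids=[-] asks=[#1:3@98]
After op 2 [order #2] limit_sell(price=97, qty=7): fills=none; bids=[-] asks=[#2:7@97 #1:3@98]
After op 3 cancel(order #2): fills=none; bids=[-] asks=[#1:3@98]
After op 4 [order #3] limit_sell(price=100, qty=1): fills=none; bids=[-] asks=[#1:3@98 #3:1@100]
After op 5 [order #4] limit_buy(price=95, qty=1): fills=none; bids=[#4:1@95] asks=[#1:3@98 #3:1@100]
After op 6 [order #5] market_buy(qty=4): fills=#5x#1:3@98 #5x#3:1@100; bids=[#4:1@95] asks=[-]

Answer: bid=- ask=98
bid=- ask=97
bid=- ask=98
bid=- ask=98
bid=95 ask=98
bid=95 ask=-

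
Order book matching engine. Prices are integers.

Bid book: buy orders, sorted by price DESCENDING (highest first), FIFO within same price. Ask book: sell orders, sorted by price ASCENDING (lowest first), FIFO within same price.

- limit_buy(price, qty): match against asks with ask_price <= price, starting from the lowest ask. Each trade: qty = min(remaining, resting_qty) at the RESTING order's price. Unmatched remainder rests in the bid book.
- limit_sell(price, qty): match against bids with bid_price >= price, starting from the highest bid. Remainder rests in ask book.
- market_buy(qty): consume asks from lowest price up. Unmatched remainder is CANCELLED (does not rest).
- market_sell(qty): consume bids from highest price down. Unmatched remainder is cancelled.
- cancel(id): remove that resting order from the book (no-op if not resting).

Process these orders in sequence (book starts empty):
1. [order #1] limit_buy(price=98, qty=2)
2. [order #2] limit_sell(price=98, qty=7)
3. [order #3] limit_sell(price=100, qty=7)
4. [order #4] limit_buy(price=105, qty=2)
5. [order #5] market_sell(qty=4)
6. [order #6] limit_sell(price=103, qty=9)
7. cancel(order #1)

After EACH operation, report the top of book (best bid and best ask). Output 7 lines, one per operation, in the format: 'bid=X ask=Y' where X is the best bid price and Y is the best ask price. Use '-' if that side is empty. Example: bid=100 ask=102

Answer: bid=98 ask=-
bid=- ask=98
bid=- ask=98
bid=- ask=98
bid=- ask=98
bid=- ask=98
bid=- ask=98

Derivation:
After op 1 [order #1] limit_buy(price=98, qty=2): fills=none; bids=[#1:2@98] asks=[-]
After op 2 [order #2] limit_sell(price=98, qty=7): fills=#1x#2:2@98; bids=[-] asks=[#2:5@98]
After op 3 [order #3] limit_sell(price=100, qty=7): fills=none; bids=[-] asks=[#2:5@98 #3:7@100]
After op 4 [order #4] limit_buy(price=105, qty=2): fills=#4x#2:2@98; bids=[-] asks=[#2:3@98 #3:7@100]
After op 5 [order #5] market_sell(qty=4): fills=none; bids=[-] asks=[#2:3@98 #3:7@100]
After op 6 [order #6] limit_sell(price=103, qty=9): fills=none; bids=[-] asks=[#2:3@98 #3:7@100 #6:9@103]
After op 7 cancel(order #1): fills=none; bids=[-] asks=[#2:3@98 #3:7@100 #6:9@103]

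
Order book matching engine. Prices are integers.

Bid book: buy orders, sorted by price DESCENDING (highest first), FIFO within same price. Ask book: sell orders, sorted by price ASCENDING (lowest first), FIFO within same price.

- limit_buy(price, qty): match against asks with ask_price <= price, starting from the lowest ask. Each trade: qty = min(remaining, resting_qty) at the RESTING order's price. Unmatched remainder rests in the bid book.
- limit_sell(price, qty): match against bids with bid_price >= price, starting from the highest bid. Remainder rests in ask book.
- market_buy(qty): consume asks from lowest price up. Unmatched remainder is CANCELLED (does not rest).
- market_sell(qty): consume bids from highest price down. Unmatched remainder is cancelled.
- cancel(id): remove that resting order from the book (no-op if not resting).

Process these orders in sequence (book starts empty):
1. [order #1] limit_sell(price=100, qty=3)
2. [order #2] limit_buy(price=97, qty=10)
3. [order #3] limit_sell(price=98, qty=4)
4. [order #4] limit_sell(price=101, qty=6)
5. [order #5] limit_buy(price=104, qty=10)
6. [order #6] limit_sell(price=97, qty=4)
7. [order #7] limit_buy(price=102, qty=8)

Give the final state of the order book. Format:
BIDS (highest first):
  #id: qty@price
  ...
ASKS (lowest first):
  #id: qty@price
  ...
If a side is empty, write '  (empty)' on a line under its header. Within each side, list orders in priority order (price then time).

After op 1 [order #1] limit_sell(price=100, qty=3): fills=none; bids=[-] asks=[#1:3@100]
After op 2 [order #2] limit_buy(price=97, qty=10): fills=none; bids=[#2:10@97] asks=[#1:3@100]
After op 3 [order #3] limit_sell(price=98, qty=4): fills=none; bids=[#2:10@97] asks=[#3:4@98 #1:3@100]
After op 4 [order #4] limit_sell(price=101, qty=6): fills=none; bids=[#2:10@97] asks=[#3:4@98 #1:3@100 #4:6@101]
After op 5 [order #5] limit_buy(price=104, qty=10): fills=#5x#3:4@98 #5x#1:3@100 #5x#4:3@101; bids=[#2:10@97] asks=[#4:3@101]
After op 6 [order #6] limit_sell(price=97, qty=4): fills=#2x#6:4@97; bids=[#2:6@97] asks=[#4:3@101]
After op 7 [order #7] limit_buy(price=102, qty=8): fills=#7x#4:3@101; bids=[#7:5@102 #2:6@97] asks=[-]

Answer: BIDS (highest first):
  #7: 5@102
  #2: 6@97
ASKS (lowest first):
  (empty)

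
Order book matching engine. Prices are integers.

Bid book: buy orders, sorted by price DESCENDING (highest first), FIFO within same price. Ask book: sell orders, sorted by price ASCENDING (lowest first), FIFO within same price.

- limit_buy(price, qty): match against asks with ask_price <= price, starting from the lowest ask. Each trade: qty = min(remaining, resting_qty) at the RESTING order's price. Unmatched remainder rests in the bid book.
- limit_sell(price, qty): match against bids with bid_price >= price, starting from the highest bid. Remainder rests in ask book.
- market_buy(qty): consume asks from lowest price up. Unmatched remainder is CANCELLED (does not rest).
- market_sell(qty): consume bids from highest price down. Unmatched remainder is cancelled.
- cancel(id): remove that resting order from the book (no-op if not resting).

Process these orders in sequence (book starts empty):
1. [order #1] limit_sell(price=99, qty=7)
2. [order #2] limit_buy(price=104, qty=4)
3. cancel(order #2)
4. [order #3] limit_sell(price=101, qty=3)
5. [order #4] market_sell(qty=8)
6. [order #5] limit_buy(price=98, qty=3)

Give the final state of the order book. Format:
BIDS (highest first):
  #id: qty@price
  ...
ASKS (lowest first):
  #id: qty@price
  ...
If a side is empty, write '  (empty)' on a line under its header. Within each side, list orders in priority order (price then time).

After op 1 [order #1] limit_sell(price=99, qty=7): fills=none; bids=[-] asks=[#1:7@99]
After op 2 [order #2] limit_buy(price=104, qty=4): fills=#2x#1:4@99; bids=[-] asks=[#1:3@99]
After op 3 cancel(order #2): fills=none; bids=[-] asks=[#1:3@99]
After op 4 [order #3] limit_sell(price=101, qty=3): fills=none; bids=[-] asks=[#1:3@99 #3:3@101]
After op 5 [order #4] market_sell(qty=8): fills=none; bids=[-] asks=[#1:3@99 #3:3@101]
After op 6 [order #5] limit_buy(price=98, qty=3): fills=none; bids=[#5:3@98] asks=[#1:3@99 #3:3@101]

Answer: BIDS (highest first):
  #5: 3@98
ASKS (lowest first):
  #1: 3@99
  #3: 3@101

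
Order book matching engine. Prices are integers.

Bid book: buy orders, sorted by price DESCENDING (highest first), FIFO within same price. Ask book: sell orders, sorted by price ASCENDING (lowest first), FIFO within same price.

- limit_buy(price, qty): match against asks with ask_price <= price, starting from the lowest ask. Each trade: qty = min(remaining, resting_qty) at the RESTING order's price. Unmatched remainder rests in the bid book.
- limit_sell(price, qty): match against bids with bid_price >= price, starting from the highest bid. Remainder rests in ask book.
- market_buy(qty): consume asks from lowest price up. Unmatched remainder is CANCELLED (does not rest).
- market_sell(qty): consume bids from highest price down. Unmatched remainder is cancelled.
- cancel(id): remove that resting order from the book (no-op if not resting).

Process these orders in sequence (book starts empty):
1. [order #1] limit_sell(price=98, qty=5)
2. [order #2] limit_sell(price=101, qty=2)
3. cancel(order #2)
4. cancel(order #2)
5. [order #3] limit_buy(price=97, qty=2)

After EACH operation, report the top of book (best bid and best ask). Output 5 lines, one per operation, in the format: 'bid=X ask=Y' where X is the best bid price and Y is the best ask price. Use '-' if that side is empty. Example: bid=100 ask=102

Answer: bid=- ask=98
bid=- ask=98
bid=- ask=98
bid=- ask=98
bid=97 ask=98

Derivation:
After op 1 [order #1] limit_sell(price=98, qty=5): fills=none; bids=[-] asks=[#1:5@98]
After op 2 [order #2] limit_sell(price=101, qty=2): fills=none; bids=[-] asks=[#1:5@98 #2:2@101]
After op 3 cancel(order #2): fills=none; bids=[-] asks=[#1:5@98]
After op 4 cancel(order #2): fills=none; bids=[-] asks=[#1:5@98]
After op 5 [order #3] limit_buy(price=97, qty=2): fills=none; bids=[#3:2@97] asks=[#1:5@98]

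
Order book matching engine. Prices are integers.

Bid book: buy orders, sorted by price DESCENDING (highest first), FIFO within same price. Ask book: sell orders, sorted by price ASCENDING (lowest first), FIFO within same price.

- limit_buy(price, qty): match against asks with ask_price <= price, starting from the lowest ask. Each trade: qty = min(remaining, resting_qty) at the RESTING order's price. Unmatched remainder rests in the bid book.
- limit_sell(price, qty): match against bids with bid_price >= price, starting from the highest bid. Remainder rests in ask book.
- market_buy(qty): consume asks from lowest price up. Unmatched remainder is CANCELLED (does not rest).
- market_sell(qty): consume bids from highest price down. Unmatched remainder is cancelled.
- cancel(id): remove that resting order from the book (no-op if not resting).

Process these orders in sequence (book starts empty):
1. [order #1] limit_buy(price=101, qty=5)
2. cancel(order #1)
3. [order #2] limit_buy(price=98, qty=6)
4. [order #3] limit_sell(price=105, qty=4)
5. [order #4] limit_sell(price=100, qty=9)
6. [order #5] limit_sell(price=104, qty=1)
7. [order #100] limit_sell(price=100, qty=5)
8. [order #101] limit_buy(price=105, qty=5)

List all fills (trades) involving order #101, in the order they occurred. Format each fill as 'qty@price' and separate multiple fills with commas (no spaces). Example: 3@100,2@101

Answer: 5@100

Derivation:
After op 1 [order #1] limit_buy(price=101, qty=5): fills=none; bids=[#1:5@101] asks=[-]
After op 2 cancel(order #1): fills=none; bids=[-] asks=[-]
After op 3 [order #2] limit_buy(price=98, qty=6): fills=none; bids=[#2:6@98] asks=[-]
After op 4 [order #3] limit_sell(price=105, qty=4): fills=none; bids=[#2:6@98] asks=[#3:4@105]
After op 5 [order #4] limit_sell(price=100, qty=9): fills=none; bids=[#2:6@98] asks=[#4:9@100 #3:4@105]
After op 6 [order #5] limit_sell(price=104, qty=1): fills=none; bids=[#2:6@98] asks=[#4:9@100 #5:1@104 #3:4@105]
After op 7 [order #100] limit_sell(price=100, qty=5): fills=none; bids=[#2:6@98] asks=[#4:9@100 #100:5@100 #5:1@104 #3:4@105]
After op 8 [order #101] limit_buy(price=105, qty=5): fills=#101x#4:5@100; bids=[#2:6@98] asks=[#4:4@100 #100:5@100 #5:1@104 #3:4@105]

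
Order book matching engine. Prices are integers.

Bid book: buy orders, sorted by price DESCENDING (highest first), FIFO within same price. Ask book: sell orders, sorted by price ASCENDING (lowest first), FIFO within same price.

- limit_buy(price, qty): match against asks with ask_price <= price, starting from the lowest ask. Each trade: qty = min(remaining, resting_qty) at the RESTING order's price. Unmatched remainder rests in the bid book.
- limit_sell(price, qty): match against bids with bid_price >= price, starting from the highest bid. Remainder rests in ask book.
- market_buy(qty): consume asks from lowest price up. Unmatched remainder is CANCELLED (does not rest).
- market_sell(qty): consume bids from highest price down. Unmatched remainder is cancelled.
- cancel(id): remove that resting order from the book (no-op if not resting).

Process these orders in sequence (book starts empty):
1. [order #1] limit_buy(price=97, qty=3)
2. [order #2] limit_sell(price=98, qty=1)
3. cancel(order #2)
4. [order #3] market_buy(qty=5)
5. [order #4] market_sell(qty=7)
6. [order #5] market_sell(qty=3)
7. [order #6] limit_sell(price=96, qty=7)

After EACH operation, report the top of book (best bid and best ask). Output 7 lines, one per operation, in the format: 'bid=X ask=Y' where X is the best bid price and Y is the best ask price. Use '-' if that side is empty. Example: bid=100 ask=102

Answer: bid=97 ask=-
bid=97 ask=98
bid=97 ask=-
bid=97 ask=-
bid=- ask=-
bid=- ask=-
bid=- ask=96

Derivation:
After op 1 [order #1] limit_buy(price=97, qty=3): fills=none; bids=[#1:3@97] asks=[-]
After op 2 [order #2] limit_sell(price=98, qty=1): fills=none; bids=[#1:3@97] asks=[#2:1@98]
After op 3 cancel(order #2): fills=none; bids=[#1:3@97] asks=[-]
After op 4 [order #3] market_buy(qty=5): fills=none; bids=[#1:3@97] asks=[-]
After op 5 [order #4] market_sell(qty=7): fills=#1x#4:3@97; bids=[-] asks=[-]
After op 6 [order #5] market_sell(qty=3): fills=none; bids=[-] asks=[-]
After op 7 [order #6] limit_sell(price=96, qty=7): fills=none; bids=[-] asks=[#6:7@96]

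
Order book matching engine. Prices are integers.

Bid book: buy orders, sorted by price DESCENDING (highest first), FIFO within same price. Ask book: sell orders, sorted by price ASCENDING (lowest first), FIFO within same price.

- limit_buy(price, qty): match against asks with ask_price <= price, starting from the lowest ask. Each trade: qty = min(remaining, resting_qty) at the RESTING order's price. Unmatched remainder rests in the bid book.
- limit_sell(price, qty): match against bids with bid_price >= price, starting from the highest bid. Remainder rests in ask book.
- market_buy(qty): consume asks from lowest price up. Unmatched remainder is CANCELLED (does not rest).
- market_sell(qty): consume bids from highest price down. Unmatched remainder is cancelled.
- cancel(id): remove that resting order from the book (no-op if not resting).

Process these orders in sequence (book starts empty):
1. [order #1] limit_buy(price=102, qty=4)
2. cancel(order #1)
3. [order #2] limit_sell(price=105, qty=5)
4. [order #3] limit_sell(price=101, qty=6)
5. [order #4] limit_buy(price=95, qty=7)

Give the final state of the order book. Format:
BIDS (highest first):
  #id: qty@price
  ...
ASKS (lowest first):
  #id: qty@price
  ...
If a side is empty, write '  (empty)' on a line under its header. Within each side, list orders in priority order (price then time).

After op 1 [order #1] limit_buy(price=102, qty=4): fills=none; bids=[#1:4@102] asks=[-]
After op 2 cancel(order #1): fills=none; bids=[-] asks=[-]
After op 3 [order #2] limit_sell(price=105, qty=5): fills=none; bids=[-] asks=[#2:5@105]
After op 4 [order #3] limit_sell(price=101, qty=6): fills=none; bids=[-] asks=[#3:6@101 #2:5@105]
After op 5 [order #4] limit_buy(price=95, qty=7): fills=none; bids=[#4:7@95] asks=[#3:6@101 #2:5@105]

Answer: BIDS (highest first):
  #4: 7@95
ASKS (lowest first):
  #3: 6@101
  #2: 5@105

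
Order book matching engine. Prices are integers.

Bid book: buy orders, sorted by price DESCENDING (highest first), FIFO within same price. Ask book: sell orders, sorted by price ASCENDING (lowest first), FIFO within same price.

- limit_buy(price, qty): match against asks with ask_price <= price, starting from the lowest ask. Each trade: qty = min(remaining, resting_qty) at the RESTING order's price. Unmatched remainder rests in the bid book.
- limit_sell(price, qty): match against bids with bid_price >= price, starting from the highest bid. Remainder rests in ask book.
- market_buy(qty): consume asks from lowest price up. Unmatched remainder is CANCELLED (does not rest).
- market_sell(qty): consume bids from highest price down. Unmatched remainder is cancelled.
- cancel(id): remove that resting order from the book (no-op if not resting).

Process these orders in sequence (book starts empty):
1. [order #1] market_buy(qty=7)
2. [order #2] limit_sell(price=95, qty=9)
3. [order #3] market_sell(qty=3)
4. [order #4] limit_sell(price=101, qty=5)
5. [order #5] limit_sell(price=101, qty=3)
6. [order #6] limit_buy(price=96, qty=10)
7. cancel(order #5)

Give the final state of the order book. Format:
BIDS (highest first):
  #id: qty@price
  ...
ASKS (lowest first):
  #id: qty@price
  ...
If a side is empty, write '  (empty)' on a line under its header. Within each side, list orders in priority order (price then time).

After op 1 [order #1] market_buy(qty=7): fills=none; bids=[-] asks=[-]
After op 2 [order #2] limit_sell(price=95, qty=9): fills=none; bids=[-] asks=[#2:9@95]
After op 3 [order #3] market_sell(qty=3): fills=none; bids=[-] asks=[#2:9@95]
After op 4 [order #4] limit_sell(price=101, qty=5): fills=none; bids=[-] asks=[#2:9@95 #4:5@101]
After op 5 [order #5] limit_sell(price=101, qty=3): fills=none; bids=[-] asks=[#2:9@95 #4:5@101 #5:3@101]
After op 6 [order #6] limit_buy(price=96, qty=10): fills=#6x#2:9@95; bids=[#6:1@96] asks=[#4:5@101 #5:3@101]
After op 7 cancel(order #5): fills=none; bids=[#6:1@96] asks=[#4:5@101]

Answer: BIDS (highest first):
  #6: 1@96
ASKS (lowest first):
  #4: 5@101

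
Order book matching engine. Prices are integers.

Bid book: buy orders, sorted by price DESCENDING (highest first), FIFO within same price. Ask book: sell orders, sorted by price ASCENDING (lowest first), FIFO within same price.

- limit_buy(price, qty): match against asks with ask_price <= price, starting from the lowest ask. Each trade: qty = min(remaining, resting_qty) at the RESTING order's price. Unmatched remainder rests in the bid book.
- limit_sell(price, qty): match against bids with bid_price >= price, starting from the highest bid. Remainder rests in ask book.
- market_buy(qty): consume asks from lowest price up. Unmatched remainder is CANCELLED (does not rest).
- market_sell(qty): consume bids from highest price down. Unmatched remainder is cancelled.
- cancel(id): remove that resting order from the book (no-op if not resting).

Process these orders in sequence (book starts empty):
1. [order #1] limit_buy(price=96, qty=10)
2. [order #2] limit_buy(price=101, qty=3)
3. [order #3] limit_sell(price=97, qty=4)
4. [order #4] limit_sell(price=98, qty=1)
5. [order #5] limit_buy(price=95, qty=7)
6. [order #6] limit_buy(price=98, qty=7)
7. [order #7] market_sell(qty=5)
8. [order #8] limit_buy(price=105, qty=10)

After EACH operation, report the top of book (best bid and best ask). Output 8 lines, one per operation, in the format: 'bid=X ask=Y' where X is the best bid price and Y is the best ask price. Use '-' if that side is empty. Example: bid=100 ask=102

After op 1 [order #1] limit_buy(price=96, qty=10): fills=none; bids=[#1:10@96] asks=[-]
After op 2 [order #2] limit_buy(price=101, qty=3): fills=none; bids=[#2:3@101 #1:10@96] asks=[-]
After op 3 [order #3] limit_sell(price=97, qty=4): fills=#2x#3:3@101; bids=[#1:10@96] asks=[#3:1@97]
After op 4 [order #4] limit_sell(price=98, qty=1): fills=none; bids=[#1:10@96] asks=[#3:1@97 #4:1@98]
After op 5 [order #5] limit_buy(price=95, qty=7): fills=none; bids=[#1:10@96 #5:7@95] asks=[#3:1@97 #4:1@98]
After op 6 [order #6] limit_buy(price=98, qty=7): fills=#6x#3:1@97 #6x#4:1@98; bids=[#6:5@98 #1:10@96 #5:7@95] asks=[-]
After op 7 [order #7] market_sell(qty=5): fills=#6x#7:5@98; bids=[#1:10@96 #5:7@95] asks=[-]
After op 8 [order #8] limit_buy(price=105, qty=10): fills=none; bids=[#8:10@105 #1:10@96 #5:7@95] asks=[-]

Answer: bid=96 ask=-
bid=101 ask=-
bid=96 ask=97
bid=96 ask=97
bid=96 ask=97
bid=98 ask=-
bid=96 ask=-
bid=105 ask=-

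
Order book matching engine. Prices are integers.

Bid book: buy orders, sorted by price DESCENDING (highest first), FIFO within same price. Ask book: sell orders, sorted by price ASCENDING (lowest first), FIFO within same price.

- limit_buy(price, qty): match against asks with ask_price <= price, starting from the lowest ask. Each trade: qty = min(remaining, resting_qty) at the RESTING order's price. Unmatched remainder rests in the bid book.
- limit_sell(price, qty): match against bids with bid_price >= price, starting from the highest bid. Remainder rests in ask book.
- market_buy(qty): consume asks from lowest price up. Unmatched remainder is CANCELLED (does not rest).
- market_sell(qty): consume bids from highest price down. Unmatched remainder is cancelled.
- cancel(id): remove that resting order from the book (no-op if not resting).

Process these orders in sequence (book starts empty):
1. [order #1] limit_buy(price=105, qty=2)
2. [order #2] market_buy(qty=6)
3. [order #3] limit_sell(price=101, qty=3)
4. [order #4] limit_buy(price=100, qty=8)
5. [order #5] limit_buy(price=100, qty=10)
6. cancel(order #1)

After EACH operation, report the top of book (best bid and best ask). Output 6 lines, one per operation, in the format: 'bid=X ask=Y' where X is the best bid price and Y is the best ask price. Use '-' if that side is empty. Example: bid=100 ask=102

Answer: bid=105 ask=-
bid=105 ask=-
bid=- ask=101
bid=100 ask=101
bid=100 ask=101
bid=100 ask=101

Derivation:
After op 1 [order #1] limit_buy(price=105, qty=2): fills=none; bids=[#1:2@105] asks=[-]
After op 2 [order #2] market_buy(qty=6): fills=none; bids=[#1:2@105] asks=[-]
After op 3 [order #3] limit_sell(price=101, qty=3): fills=#1x#3:2@105; bids=[-] asks=[#3:1@101]
After op 4 [order #4] limit_buy(price=100, qty=8): fills=none; bids=[#4:8@100] asks=[#3:1@101]
After op 5 [order #5] limit_buy(price=100, qty=10): fills=none; bids=[#4:8@100 #5:10@100] asks=[#3:1@101]
After op 6 cancel(order #1): fills=none; bids=[#4:8@100 #5:10@100] asks=[#3:1@101]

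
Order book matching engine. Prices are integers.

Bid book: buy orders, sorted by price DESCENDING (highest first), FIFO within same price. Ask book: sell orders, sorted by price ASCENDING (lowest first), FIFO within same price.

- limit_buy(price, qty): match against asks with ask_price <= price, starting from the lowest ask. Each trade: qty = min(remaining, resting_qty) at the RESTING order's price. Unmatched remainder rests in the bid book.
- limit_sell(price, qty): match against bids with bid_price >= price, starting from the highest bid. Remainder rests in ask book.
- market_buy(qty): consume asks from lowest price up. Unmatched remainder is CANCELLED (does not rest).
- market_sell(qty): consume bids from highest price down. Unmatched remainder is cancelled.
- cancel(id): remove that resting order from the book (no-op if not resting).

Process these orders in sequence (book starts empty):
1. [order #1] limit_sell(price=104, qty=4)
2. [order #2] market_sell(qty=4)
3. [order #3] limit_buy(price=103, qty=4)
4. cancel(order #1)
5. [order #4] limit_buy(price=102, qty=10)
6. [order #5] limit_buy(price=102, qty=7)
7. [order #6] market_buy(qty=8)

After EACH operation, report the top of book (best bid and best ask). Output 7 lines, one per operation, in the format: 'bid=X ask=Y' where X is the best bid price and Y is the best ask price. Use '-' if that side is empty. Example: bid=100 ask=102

Answer: bid=- ask=104
bid=- ask=104
bid=103 ask=104
bid=103 ask=-
bid=103 ask=-
bid=103 ask=-
bid=103 ask=-

Derivation:
After op 1 [order #1] limit_sell(price=104, qty=4): fills=none; bids=[-] asks=[#1:4@104]
After op 2 [order #2] market_sell(qty=4): fills=none; bids=[-] asks=[#1:4@104]
After op 3 [order #3] limit_buy(price=103, qty=4): fills=none; bids=[#3:4@103] asks=[#1:4@104]
After op 4 cancel(order #1): fills=none; bids=[#3:4@103] asks=[-]
After op 5 [order #4] limit_buy(price=102, qty=10): fills=none; bids=[#3:4@103 #4:10@102] asks=[-]
After op 6 [order #5] limit_buy(price=102, qty=7): fills=none; bids=[#3:4@103 #4:10@102 #5:7@102] asks=[-]
After op 7 [order #6] market_buy(qty=8): fills=none; bids=[#3:4@103 #4:10@102 #5:7@102] asks=[-]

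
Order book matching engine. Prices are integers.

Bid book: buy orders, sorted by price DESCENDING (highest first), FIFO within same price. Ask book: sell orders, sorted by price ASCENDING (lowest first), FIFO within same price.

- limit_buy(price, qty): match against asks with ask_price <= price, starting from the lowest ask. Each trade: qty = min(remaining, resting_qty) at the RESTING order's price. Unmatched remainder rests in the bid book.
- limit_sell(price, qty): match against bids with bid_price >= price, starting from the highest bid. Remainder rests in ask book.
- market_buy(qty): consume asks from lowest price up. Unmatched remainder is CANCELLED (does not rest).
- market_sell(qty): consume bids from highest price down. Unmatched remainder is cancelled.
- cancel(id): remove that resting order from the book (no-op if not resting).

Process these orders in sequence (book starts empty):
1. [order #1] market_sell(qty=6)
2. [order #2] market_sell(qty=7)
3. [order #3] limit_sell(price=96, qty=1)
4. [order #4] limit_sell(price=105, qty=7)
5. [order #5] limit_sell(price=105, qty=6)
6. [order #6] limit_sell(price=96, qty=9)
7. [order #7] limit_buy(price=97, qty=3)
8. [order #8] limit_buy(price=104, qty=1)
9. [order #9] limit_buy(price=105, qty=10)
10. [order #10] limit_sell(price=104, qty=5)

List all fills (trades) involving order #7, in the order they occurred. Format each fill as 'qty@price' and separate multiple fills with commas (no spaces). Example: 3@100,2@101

Answer: 1@96,2@96

Derivation:
After op 1 [order #1] market_sell(qty=6): fills=none; bids=[-] asks=[-]
After op 2 [order #2] market_sell(qty=7): fills=none; bids=[-] asks=[-]
After op 3 [order #3] limit_sell(price=96, qty=1): fills=none; bids=[-] asks=[#3:1@96]
After op 4 [order #4] limit_sell(price=105, qty=7): fills=none; bids=[-] asks=[#3:1@96 #4:7@105]
After op 5 [order #5] limit_sell(price=105, qty=6): fills=none; bids=[-] asks=[#3:1@96 #4:7@105 #5:6@105]
After op 6 [order #6] limit_sell(price=96, qty=9): fills=none; bids=[-] asks=[#3:1@96 #6:9@96 #4:7@105 #5:6@105]
After op 7 [order #7] limit_buy(price=97, qty=3): fills=#7x#3:1@96 #7x#6:2@96; bids=[-] asks=[#6:7@96 #4:7@105 #5:6@105]
After op 8 [order #8] limit_buy(price=104, qty=1): fills=#8x#6:1@96; bids=[-] asks=[#6:6@96 #4:7@105 #5:6@105]
After op 9 [order #9] limit_buy(price=105, qty=10): fills=#9x#6:6@96 #9x#4:4@105; bids=[-] asks=[#4:3@105 #5:6@105]
After op 10 [order #10] limit_sell(price=104, qty=5): fills=none; bids=[-] asks=[#10:5@104 #4:3@105 #5:6@105]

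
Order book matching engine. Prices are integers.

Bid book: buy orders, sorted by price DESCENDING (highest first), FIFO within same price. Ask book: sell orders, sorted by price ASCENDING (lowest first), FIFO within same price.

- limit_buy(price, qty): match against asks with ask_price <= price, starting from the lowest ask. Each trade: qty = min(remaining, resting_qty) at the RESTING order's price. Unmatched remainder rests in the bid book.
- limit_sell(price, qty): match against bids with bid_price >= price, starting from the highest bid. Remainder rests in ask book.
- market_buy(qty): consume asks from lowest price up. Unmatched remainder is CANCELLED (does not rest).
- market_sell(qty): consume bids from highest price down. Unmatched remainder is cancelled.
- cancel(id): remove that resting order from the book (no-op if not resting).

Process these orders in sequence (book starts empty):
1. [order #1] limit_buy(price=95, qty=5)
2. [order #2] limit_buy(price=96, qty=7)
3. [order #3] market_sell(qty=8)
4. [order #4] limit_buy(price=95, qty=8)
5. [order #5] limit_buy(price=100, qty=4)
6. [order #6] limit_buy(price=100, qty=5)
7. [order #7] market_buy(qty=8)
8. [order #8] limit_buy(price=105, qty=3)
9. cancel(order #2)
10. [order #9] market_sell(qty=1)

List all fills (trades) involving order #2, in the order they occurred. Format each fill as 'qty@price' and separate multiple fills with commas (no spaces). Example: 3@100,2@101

Answer: 7@96

Derivation:
After op 1 [order #1] limit_buy(price=95, qty=5): fills=none; bids=[#1:5@95] asks=[-]
After op 2 [order #2] limit_buy(price=96, qty=7): fills=none; bids=[#2:7@96 #1:5@95] asks=[-]
After op 3 [order #3] market_sell(qty=8): fills=#2x#3:7@96 #1x#3:1@95; bids=[#1:4@95] asks=[-]
After op 4 [order #4] limit_buy(price=95, qty=8): fills=none; bids=[#1:4@95 #4:8@95] asks=[-]
After op 5 [order #5] limit_buy(price=100, qty=4): fills=none; bids=[#5:4@100 #1:4@95 #4:8@95] asks=[-]
After op 6 [order #6] limit_buy(price=100, qty=5): fills=none; bids=[#5:4@100 #6:5@100 #1:4@95 #4:8@95] asks=[-]
After op 7 [order #7] market_buy(qty=8): fills=none; bids=[#5:4@100 #6:5@100 #1:4@95 #4:8@95] asks=[-]
After op 8 [order #8] limit_buy(price=105, qty=3): fills=none; bids=[#8:3@105 #5:4@100 #6:5@100 #1:4@95 #4:8@95] asks=[-]
After op 9 cancel(order #2): fills=none; bids=[#8:3@105 #5:4@100 #6:5@100 #1:4@95 #4:8@95] asks=[-]
After op 10 [order #9] market_sell(qty=1): fills=#8x#9:1@105; bids=[#8:2@105 #5:4@100 #6:5@100 #1:4@95 #4:8@95] asks=[-]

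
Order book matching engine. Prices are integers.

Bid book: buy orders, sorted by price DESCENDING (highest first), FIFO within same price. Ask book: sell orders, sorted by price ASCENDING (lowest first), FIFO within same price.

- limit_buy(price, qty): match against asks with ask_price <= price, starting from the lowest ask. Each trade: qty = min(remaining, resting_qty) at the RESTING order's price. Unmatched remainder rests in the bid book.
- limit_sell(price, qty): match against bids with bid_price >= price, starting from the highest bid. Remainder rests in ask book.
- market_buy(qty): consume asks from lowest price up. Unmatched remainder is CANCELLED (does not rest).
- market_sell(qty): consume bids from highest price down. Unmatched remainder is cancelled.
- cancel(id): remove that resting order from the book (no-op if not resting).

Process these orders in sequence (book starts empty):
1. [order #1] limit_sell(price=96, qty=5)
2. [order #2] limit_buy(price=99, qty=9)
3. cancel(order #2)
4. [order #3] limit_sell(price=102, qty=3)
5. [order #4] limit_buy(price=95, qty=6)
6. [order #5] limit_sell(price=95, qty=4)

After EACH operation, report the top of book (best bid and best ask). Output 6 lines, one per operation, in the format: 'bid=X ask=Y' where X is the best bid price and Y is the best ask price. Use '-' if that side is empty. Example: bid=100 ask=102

Answer: bid=- ask=96
bid=99 ask=-
bid=- ask=-
bid=- ask=102
bid=95 ask=102
bid=95 ask=102

Derivation:
After op 1 [order #1] limit_sell(price=96, qty=5): fills=none; bids=[-] asks=[#1:5@96]
After op 2 [order #2] limit_buy(price=99, qty=9): fills=#2x#1:5@96; bids=[#2:4@99] asks=[-]
After op 3 cancel(order #2): fills=none; bids=[-] asks=[-]
After op 4 [order #3] limit_sell(price=102, qty=3): fills=none; bids=[-] asks=[#3:3@102]
After op 5 [order #4] limit_buy(price=95, qty=6): fills=none; bids=[#4:6@95] asks=[#3:3@102]
After op 6 [order #5] limit_sell(price=95, qty=4): fills=#4x#5:4@95; bids=[#4:2@95] asks=[#3:3@102]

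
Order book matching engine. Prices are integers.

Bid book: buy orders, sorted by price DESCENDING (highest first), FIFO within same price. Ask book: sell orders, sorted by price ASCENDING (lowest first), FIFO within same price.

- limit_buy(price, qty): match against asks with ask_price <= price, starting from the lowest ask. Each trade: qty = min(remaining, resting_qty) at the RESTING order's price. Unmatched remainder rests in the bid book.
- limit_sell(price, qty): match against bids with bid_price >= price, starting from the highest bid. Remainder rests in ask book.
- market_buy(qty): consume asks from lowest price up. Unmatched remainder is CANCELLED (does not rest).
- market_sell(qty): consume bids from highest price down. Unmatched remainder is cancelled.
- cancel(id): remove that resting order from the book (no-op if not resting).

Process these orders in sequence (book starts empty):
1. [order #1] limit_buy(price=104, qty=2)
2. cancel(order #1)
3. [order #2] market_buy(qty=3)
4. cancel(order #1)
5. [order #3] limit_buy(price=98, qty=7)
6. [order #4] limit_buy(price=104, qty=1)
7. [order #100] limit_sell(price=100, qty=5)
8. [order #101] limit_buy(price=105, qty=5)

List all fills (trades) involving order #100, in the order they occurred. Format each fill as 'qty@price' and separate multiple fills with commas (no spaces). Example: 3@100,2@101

After op 1 [order #1] limit_buy(price=104, qty=2): fills=none; bids=[#1:2@104] asks=[-]
After op 2 cancel(order #1): fills=none; bids=[-] asks=[-]
After op 3 [order #2] market_buy(qty=3): fills=none; bids=[-] asks=[-]
After op 4 cancel(order #1): fills=none; bids=[-] asks=[-]
After op 5 [order #3] limit_buy(price=98, qty=7): fills=none; bids=[#3:7@98] asks=[-]
After op 6 [order #4] limit_buy(price=104, qty=1): fills=none; bids=[#4:1@104 #3:7@98] asks=[-]
After op 7 [order #100] limit_sell(price=100, qty=5): fills=#4x#100:1@104; bids=[#3:7@98] asks=[#100:4@100]
After op 8 [order #101] limit_buy(price=105, qty=5): fills=#101x#100:4@100; bids=[#101:1@105 #3:7@98] asks=[-]

Answer: 1@104,4@100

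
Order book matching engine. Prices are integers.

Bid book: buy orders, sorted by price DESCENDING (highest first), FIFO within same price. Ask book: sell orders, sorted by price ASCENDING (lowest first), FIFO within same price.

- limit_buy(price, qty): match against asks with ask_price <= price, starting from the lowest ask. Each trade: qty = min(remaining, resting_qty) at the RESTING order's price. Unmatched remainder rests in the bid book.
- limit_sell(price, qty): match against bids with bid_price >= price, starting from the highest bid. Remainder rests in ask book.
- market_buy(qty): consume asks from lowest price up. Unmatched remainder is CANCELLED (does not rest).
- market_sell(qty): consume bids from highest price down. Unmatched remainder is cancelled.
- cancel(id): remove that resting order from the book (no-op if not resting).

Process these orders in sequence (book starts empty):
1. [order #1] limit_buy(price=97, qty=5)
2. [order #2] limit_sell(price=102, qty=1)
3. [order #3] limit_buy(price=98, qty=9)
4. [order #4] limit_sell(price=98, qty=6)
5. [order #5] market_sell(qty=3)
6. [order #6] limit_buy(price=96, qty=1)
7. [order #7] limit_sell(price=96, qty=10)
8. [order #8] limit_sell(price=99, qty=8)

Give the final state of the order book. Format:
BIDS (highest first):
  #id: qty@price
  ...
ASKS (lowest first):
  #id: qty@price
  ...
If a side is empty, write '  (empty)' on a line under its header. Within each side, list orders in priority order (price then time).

Answer: BIDS (highest first):
  (empty)
ASKS (lowest first):
  #7: 4@96
  #8: 8@99
  #2: 1@102

Derivation:
After op 1 [order #1] limit_buy(price=97, qty=5): fills=none; bids=[#1:5@97] asks=[-]
After op 2 [order #2] limit_sell(price=102, qty=1): fills=none; bids=[#1:5@97] asks=[#2:1@102]
After op 3 [order #3] limit_buy(price=98, qty=9): fills=none; bids=[#3:9@98 #1:5@97] asks=[#2:1@102]
After op 4 [order #4] limit_sell(price=98, qty=6): fills=#3x#4:6@98; bids=[#3:3@98 #1:5@97] asks=[#2:1@102]
After op 5 [order #5] market_sell(qty=3): fills=#3x#5:3@98; bids=[#1:5@97] asks=[#2:1@102]
After op 6 [order #6] limit_buy(price=96, qty=1): fills=none; bids=[#1:5@97 #6:1@96] asks=[#2:1@102]
After op 7 [order #7] limit_sell(price=96, qty=10): fills=#1x#7:5@97 #6x#7:1@96; bids=[-] asks=[#7:4@96 #2:1@102]
After op 8 [order #8] limit_sell(price=99, qty=8): fills=none; bids=[-] asks=[#7:4@96 #8:8@99 #2:1@102]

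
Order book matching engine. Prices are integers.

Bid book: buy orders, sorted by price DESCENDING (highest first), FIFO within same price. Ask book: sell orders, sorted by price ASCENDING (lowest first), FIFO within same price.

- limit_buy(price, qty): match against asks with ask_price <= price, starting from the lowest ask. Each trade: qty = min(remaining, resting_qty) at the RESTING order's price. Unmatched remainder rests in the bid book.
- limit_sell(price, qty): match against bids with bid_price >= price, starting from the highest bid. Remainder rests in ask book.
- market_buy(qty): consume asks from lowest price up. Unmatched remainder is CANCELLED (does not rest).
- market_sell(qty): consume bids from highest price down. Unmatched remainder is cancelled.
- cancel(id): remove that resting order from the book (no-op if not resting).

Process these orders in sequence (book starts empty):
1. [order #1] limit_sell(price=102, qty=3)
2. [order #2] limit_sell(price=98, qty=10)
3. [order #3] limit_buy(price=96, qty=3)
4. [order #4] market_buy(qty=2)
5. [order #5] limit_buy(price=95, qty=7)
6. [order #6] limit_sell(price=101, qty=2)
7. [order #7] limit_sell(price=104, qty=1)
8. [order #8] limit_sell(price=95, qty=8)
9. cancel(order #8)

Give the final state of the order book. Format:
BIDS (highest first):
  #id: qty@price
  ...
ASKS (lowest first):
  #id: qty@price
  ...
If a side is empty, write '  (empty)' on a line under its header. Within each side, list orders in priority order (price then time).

After op 1 [order #1] limit_sell(price=102, qty=3): fills=none; bids=[-] asks=[#1:3@102]
After op 2 [order #2] limit_sell(price=98, qty=10): fills=none; bids=[-] asks=[#2:10@98 #1:3@102]
After op 3 [order #3] limit_buy(price=96, qty=3): fills=none; bids=[#3:3@96] asks=[#2:10@98 #1:3@102]
After op 4 [order #4] market_buy(qty=2): fills=#4x#2:2@98; bids=[#3:3@96] asks=[#2:8@98 #1:3@102]
After op 5 [order #5] limit_buy(price=95, qty=7): fills=none; bids=[#3:3@96 #5:7@95] asks=[#2:8@98 #1:3@102]
After op 6 [order #6] limit_sell(price=101, qty=2): fills=none; bids=[#3:3@96 #5:7@95] asks=[#2:8@98 #6:2@101 #1:3@102]
After op 7 [order #7] limit_sell(price=104, qty=1): fills=none; bids=[#3:3@96 #5:7@95] asks=[#2:8@98 #6:2@101 #1:3@102 #7:1@104]
After op 8 [order #8] limit_sell(price=95, qty=8): fills=#3x#8:3@96 #5x#8:5@95; bids=[#5:2@95] asks=[#2:8@98 #6:2@101 #1:3@102 #7:1@104]
After op 9 cancel(order #8): fills=none; bids=[#5:2@95] asks=[#2:8@98 #6:2@101 #1:3@102 #7:1@104]

Answer: BIDS (highest first):
  #5: 2@95
ASKS (lowest first):
  #2: 8@98
  #6: 2@101
  #1: 3@102
  #7: 1@104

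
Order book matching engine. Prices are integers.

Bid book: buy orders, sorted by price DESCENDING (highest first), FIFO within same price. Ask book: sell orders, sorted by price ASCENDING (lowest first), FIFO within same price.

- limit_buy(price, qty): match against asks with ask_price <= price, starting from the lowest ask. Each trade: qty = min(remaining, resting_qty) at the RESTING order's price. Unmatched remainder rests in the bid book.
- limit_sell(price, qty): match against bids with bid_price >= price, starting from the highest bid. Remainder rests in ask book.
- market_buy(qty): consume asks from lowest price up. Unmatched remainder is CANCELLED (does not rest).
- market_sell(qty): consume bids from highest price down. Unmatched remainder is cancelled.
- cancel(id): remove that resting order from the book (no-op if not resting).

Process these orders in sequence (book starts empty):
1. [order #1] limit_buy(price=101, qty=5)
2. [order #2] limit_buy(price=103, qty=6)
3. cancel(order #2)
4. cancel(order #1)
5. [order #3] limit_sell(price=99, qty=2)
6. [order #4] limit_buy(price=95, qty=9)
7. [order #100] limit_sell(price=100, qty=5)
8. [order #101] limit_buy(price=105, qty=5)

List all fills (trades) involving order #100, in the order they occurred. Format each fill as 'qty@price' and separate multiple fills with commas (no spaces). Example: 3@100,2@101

Answer: 3@100

Derivation:
After op 1 [order #1] limit_buy(price=101, qty=5): fills=none; bids=[#1:5@101] asks=[-]
After op 2 [order #2] limit_buy(price=103, qty=6): fills=none; bids=[#2:6@103 #1:5@101] asks=[-]
After op 3 cancel(order #2): fills=none; bids=[#1:5@101] asks=[-]
After op 4 cancel(order #1): fills=none; bids=[-] asks=[-]
After op 5 [order #3] limit_sell(price=99, qty=2): fills=none; bids=[-] asks=[#3:2@99]
After op 6 [order #4] limit_buy(price=95, qty=9): fills=none; bids=[#4:9@95] asks=[#3:2@99]
After op 7 [order #100] limit_sell(price=100, qty=5): fills=none; bids=[#4:9@95] asks=[#3:2@99 #100:5@100]
After op 8 [order #101] limit_buy(price=105, qty=5): fills=#101x#3:2@99 #101x#100:3@100; bids=[#4:9@95] asks=[#100:2@100]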